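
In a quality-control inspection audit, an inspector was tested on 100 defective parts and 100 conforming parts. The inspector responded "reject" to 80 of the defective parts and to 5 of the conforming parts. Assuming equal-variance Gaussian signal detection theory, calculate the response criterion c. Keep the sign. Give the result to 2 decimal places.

c = 0.40

H = 80/100 = 0.8000
FA = 5/100 = 0.0500
z(H) = 0.842
z(FA) = -1.645
c = −½·[z(H) + z(FA)] = −0.5 × (0.842 + (-1.645)) = 0.4015
c > 0: the inspector has a conservative response bias.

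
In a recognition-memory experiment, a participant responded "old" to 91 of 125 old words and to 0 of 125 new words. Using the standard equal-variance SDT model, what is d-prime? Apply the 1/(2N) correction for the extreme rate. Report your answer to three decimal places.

d-prime = 3.259

The false-alarm rate is 0/125 = 0, so apply the 1/(2N) correction: FA → 1/(2·125) = 0.00400.
z(H) = z(0.72800) = 0.6068
z(FA) = z(0.00400) = -2.6521
d' = 0.6068 − (-2.6521) = 3.2589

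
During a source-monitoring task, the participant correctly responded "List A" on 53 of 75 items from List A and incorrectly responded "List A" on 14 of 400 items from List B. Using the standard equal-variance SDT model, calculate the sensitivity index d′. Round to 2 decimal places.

H = 53/75 = 0.7067
FA = 14/400 = 0.0350
Φ⁻¹(H) = Φ⁻¹(0.7067) = 0.5438
Φ⁻¹(FA) = Φ⁻¹(0.0350) = -1.8119
d' = z(H) − z(FA) = 0.5438 − (-1.8119) = 2.3557

d′ = 2.36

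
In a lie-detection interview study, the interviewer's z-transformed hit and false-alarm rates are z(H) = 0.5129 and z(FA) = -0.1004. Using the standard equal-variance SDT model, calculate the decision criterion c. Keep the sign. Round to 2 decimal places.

c = -0.21

c = −½·[z(H) + z(FA)] = −½·(0.5129 + (-0.1004)) = -0.20625
c < 0: the interviewer has a liberal response bias.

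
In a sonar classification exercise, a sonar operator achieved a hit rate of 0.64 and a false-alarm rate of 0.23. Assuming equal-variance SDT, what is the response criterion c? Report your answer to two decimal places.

z(0.64) = 0.3585, z(0.23) = -0.7388
c = −½·[z(H) + z(FA)] = −0.5 × (0.3585 + (-0.7388)) = 0.19015
c > 0: the sonar operator has a conservative response bias.

c = 0.19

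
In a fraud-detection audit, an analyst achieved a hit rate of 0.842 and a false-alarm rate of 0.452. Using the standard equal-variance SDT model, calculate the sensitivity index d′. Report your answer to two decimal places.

z(H) = 1.0027
z(FA) = -0.1206
d' = z(H) − z(FA) = 1.0027 − (-0.1206) = 1.1233

d′ = 1.12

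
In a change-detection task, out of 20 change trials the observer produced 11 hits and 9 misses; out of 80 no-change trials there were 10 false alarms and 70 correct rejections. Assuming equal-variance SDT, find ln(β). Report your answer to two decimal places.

H = 11/20 = 0.5500
FA = 10/80 = 0.1250
z(H) = 0.126
z(FA) = -1.150
ln β = −½·[z(H)² − z(FA)²] = −0.5 × (0.016 − 1.323) = 0.6535

ln β = 0.65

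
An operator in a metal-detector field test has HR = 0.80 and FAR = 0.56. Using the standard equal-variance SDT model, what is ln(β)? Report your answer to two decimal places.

z(H) = z(0.80) = 0.842
z(FA) = z(0.56) = 0.151
ln β = −½·[z(H)² − z(FA)²] = −0.5 × (0.709 − 0.023) = -0.343

ln β = -0.34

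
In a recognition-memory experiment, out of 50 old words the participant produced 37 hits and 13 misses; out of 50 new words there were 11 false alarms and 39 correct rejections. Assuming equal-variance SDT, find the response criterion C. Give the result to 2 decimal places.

C = 0.06

H = 37/50 = 0.7400
FA = 11/50 = 0.2200
z(H) = 0.6433
z(FA) = -0.7722
c = −½·[z(H) + z(FA)] = −0.5 × (0.6433 + (-0.7722)) = 0.06445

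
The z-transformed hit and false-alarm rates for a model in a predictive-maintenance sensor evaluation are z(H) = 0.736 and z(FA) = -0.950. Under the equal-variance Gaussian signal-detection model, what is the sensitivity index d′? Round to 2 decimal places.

d′ = 1.69

d' = z(H) − z(FA) = 0.736 − (-0.950) = 1.686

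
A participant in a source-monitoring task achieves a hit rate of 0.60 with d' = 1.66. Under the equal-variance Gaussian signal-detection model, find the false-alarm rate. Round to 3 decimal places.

z(hit rate) = z(0.60) = 0.2533
z(FA) = z(H) − d' = 0.2533 − 1.66 = -1.4067
false-alarm rate = Φ(-1.4067) = 0.0798

false-alarm rate = 0.080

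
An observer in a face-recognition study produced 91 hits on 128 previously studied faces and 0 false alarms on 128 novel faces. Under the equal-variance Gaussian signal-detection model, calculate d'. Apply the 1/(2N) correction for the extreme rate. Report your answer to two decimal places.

The false-alarm rate is 0/128 = 0, so apply the 1/(2N) correction: FA → 1/(2·128) = 0.00391.
z(H) = z(0.71094) = 0.556
z(FA) = z(0.00391) = -2.660
d' = 0.556 − (-2.660) = 3.216

d' = 3.22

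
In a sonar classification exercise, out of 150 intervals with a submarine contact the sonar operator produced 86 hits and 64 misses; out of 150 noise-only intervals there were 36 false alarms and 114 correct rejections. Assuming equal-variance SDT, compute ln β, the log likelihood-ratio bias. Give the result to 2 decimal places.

ln β = 0.23

H = 86/150 = 0.5733
FA = 36/150 = 0.2400
z(0.5733) = 0.185, z(0.2400) = -0.706
ln β = −½·[z(H)² − z(FA)²] = −0.5 × (0.034 − 0.498) = 0.232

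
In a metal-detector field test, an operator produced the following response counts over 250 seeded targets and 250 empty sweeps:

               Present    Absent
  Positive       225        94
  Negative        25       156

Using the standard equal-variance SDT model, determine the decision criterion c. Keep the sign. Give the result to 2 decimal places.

H = 225/250 = 0.9000
FA = 94/250 = 0.3760
z(H) = 1.2816
z(FA) = -0.3160
c = −½·[z(H) + z(FA)] = −0.5 × (1.2816 + (-0.3160)) = -0.4828

c = -0.48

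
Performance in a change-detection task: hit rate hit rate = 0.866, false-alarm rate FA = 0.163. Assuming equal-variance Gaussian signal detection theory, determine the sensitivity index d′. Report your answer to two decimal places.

d′ = 2.09

Φ⁻¹(H) = 1.1077
Φ⁻¹(FA) = -0.9822
d' = z(H) − z(FA) = 1.1077 − (-0.9822) = 2.0899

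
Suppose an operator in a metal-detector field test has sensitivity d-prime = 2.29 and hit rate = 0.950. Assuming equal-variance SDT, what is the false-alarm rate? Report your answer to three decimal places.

z(hit rate) = z(0.950) = 1.6449
z(FA) = z(H) − d' = 1.6449 − 2.29 = -0.6451
false-alarm rate = Φ(-0.6451) = 0.2594

false-alarm rate = 0.259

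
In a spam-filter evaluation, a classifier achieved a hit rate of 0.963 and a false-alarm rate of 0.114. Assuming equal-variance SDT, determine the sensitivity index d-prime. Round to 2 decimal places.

z(H) = z(0.963) = 1.7866
z(FA) = z(0.114) = -1.2055
d' = z(H) − z(FA) = 1.7866 − (-1.2055) = 2.9921

d-prime = 2.99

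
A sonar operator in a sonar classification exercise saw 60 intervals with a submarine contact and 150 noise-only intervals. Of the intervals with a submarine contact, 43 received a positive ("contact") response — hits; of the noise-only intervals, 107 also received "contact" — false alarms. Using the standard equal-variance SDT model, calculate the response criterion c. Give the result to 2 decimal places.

c = -0.57

H = 43/60 = 0.7167
FA = 107/150 = 0.7133
z(0.7167) = 0.573, z(0.7133) = 0.563
c = −½·[z(H) + z(FA)] = −0.5 × (0.573 + 0.563) = -0.568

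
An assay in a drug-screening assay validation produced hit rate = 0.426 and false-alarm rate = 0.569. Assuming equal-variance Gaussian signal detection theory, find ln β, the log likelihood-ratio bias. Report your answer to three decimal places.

ln β = -0.002

z(H) = z(0.426) = -0.1866
z(FA) = z(0.569) = 0.1738
ln β = −½·[z(H)² − z(FA)²] = −0.5 × (0.0348 − 0.0302) = -0.0023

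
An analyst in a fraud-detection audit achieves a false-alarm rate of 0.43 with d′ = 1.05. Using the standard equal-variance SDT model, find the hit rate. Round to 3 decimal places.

hit rate = 0.809

z(false-alarm rate) = z(0.43) = -0.1764
z(H) = z(FA) + d' = -0.1764 + 1.05 = 0.8736
hit rate = Φ(0.8736) = 0.8088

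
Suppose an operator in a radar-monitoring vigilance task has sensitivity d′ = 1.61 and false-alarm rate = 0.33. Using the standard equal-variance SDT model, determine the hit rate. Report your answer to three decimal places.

hit rate = 0.879

z(false-alarm rate) = z(0.33) = -0.4399
z(H) = z(FA) + d' = -0.4399 + 1.61 = 1.1701
hit rate = Φ(1.1701) = 0.8790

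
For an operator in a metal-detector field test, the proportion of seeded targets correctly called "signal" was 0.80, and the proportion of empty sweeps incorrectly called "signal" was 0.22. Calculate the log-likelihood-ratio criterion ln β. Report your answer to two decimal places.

z(H) = 0.842
z(FA) = -0.772
ln β = −½·[z(H)² − z(FA)²] = −0.5 × (0.709 − 0.596) = -0.0565

ln β = -0.06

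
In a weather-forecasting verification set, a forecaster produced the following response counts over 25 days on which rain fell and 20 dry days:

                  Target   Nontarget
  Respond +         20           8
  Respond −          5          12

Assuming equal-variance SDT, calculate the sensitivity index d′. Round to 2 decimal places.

d′ = 1.09

H = 20/25 = 0.8000
FA = 8/20 = 0.4000
z(H) = z(0.8000) = 0.8416
z(FA) = z(0.4000) = -0.2533
d' = z(H) − z(FA) = 0.8416 − (-0.2533) = 1.0949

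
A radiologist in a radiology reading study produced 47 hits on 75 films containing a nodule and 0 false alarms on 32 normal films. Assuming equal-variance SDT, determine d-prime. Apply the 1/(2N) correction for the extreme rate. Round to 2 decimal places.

The false-alarm rate is 0/32 = 0, so apply the 1/(2N) correction: FA → 1/(2·32) = 0.01562.
z(H) = z(0.62667) = 0.323
z(FA) = z(0.01562) = -2.154
d' = 0.323 − (-2.154) = 2.477

d-prime = 2.48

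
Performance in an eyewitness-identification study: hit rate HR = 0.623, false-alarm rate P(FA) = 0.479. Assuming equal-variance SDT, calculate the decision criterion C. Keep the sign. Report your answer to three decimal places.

z(H) = 0.3134
z(FA) = -0.0527
c = −½·[z(H) + z(FA)] = −0.5 × (0.3134 + (-0.0527)) = -0.13035
c < 0: the witness has a liberal response bias.

C = -0.130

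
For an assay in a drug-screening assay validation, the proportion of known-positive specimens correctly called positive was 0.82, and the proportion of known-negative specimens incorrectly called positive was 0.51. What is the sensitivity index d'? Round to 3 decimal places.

z(H) = z(0.82) = 0.9154
z(FA) = z(0.51) = 0.0251
d' = z(H) − z(FA) = 0.9154 − 0.0251 = 0.8903

d' = 0.890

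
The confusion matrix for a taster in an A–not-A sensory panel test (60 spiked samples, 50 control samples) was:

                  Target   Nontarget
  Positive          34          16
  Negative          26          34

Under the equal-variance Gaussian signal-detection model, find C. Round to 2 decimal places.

C = 0.15

H = 34/60 = 0.5667
FA = 16/50 = 0.3200
Φ⁻¹(H) = 0.168
Φ⁻¹(FA) = -0.468
c = −½·[z(H) + z(FA)] = −0.5 × (0.168 + (-0.468)) = 0.150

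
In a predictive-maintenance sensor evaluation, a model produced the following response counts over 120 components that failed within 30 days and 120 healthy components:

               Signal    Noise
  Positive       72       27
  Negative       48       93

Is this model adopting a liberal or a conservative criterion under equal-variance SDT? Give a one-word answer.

z(H) = 0.253, z(FA) = -0.755
c = −½·(z(H) + z(FA)) = 0.251
c > 0 → conservative criterion (biased toward responding “no”).

conservative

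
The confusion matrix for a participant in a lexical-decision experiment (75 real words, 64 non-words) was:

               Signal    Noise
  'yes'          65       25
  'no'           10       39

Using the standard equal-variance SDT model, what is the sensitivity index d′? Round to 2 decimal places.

H = 65/75 = 0.8667
FA = 25/64 = 0.3906
z(0.8667) = 1.111, z(0.3906) = -0.278
d' = z(H) − z(FA) = 1.111 − (-0.278) = 1.389

d′ = 1.39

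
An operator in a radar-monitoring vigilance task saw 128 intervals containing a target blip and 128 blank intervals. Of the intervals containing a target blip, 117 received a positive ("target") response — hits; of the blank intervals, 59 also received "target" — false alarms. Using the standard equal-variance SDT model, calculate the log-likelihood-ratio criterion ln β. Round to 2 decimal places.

ln β = -0.93

H = 117/128 = 0.9141
FA = 59/128 = 0.4609
Φ⁻¹(H) = 1.366
Φ⁻¹(FA) = -0.098
ln β = −½·[z(H)² − z(FA)²] = −0.5 × (1.866 − 0.010) = -0.928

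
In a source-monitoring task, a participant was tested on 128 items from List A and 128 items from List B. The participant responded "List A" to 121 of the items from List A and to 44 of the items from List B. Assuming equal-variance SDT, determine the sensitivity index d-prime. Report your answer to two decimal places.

H = 121/128 = 0.9453
FA = 44/128 = 0.3438
z(H) = 1.6009
z(FA) = -0.4021
d' = z(H) − z(FA) = 1.6009 − (-0.4021) = 2.0030

d-prime = 2.00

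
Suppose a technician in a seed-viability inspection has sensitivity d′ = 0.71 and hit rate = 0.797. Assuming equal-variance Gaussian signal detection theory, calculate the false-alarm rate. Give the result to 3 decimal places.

false-alarm rate = 0.548

z(hit rate) = z(0.797) = 0.8310
z(FA) = z(H) − d' = 0.8310 − 0.71 = 0.1210
false-alarm rate = Φ(0.1210) = 0.5482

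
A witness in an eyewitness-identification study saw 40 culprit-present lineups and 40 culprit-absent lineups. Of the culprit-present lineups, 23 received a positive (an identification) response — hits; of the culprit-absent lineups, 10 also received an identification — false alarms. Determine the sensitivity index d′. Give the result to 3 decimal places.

d′ = 0.864

H = 23/40 = 0.5750
FA = 10/40 = 0.2500
Φ⁻¹(H) = Φ⁻¹(0.5750) = 0.1891
Φ⁻¹(FA) = Φ⁻¹(0.2500) = -0.6745
d' = z(H) − z(FA) = 0.1891 − (-0.6745) = 0.8636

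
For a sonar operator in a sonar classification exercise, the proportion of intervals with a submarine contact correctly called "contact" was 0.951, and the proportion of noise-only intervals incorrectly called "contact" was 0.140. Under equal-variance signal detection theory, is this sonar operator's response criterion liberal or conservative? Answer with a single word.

liberal

z(H) = 1.655, z(FA) = -1.080
c = −½·(z(H) + z(FA)) = -0.2875
c < 0 → liberal criterion (biased toward responding “yes”).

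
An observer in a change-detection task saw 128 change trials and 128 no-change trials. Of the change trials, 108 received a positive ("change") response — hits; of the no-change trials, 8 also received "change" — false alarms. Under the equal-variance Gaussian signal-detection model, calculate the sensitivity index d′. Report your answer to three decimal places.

H = 108/128 = 0.8438
FA = 8/128 = 0.0625
z(H) = z(0.8438) = 1.0102
z(FA) = z(0.0625) = -1.5341
d' = z(H) − z(FA) = 1.0102 − (-1.5341) = 2.5443

d′ = 2.544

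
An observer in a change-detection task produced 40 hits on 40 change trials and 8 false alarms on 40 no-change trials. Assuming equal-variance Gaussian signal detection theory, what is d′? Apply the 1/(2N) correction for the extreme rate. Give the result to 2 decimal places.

The hit rate is 40/40 = 1, so apply the 1/(2N) correction: H → 1 − 1/(2·40) = 0.98750.
z(H) = z(0.98750) = 2.241
z(FA) = z(0.20000) = -0.842
d' = 2.241 − (-0.842) = 3.083

d′ = 3.08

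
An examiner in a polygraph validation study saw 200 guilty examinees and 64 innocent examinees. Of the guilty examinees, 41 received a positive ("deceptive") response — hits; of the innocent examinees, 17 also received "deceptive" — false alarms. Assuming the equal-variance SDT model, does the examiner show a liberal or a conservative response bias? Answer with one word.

conservative

z(H) = -0.824, z(FA) = -0.626
c = −½·(z(H) + z(FA)) = 0.725
c > 0 → conservative criterion (biased toward responding “no”).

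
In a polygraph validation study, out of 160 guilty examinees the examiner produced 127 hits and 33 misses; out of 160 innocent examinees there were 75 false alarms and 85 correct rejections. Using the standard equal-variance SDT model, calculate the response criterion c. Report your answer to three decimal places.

H = 127/160 = 0.7937
FA = 75/160 = 0.4688
Φ⁻¹(H) = 0.8193
Φ⁻¹(FA) = -0.0783
c = −½·[z(H) + z(FA)] = −0.5 × (0.8193 + (-0.0783)) = -0.3705

c = -0.371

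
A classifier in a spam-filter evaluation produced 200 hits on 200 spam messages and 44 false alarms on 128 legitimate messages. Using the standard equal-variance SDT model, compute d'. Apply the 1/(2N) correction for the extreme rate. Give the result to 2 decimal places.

The hit rate is 200/200 = 1, so apply the 1/(2N) correction: H → 1 − 1/(2·200) = 0.99750.
z(H) = z(0.99750) = 2.807
z(FA) = z(0.34375) = -0.402
d' = 2.807 − (-0.402) = 3.209

d' = 3.21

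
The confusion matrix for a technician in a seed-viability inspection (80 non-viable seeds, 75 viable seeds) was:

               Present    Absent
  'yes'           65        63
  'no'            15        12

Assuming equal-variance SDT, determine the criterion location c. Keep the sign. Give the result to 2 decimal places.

c = -0.94

H = 65/80 = 0.8125
FA = 63/75 = 0.8400
Φ⁻¹(H) = Φ⁻¹(0.8125) = 0.8871
Φ⁻¹(FA) = Φ⁻¹(0.8400) = 0.9945
c = −½·[z(H) + z(FA)] = −0.5 × (0.8871 + 0.9945) = -0.9408
c < 0: the technician has a liberal response bias.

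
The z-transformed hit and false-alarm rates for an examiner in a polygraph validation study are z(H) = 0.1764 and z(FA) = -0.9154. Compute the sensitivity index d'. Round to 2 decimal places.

d' = 1.09

d' = z(H) − z(FA) = 0.1764 − (-0.9154) = 1.0918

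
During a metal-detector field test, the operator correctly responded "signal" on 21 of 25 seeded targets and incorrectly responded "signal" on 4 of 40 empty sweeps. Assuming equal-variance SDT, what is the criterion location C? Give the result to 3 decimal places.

C = 0.144

H = 21/25 = 0.8400
FA = 4/40 = 0.1000
Φ⁻¹(H) = Φ⁻¹(0.8400) = 0.9945
Φ⁻¹(FA) = Φ⁻¹(0.1000) = -1.2816
c = −½·[z(H) + z(FA)] = −0.5 × (0.9945 + (-1.2816)) = 0.14355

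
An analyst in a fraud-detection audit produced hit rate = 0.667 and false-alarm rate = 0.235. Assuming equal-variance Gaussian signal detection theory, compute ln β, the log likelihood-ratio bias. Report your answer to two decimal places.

z(0.667) = 0.432, z(0.235) = -0.722
ln β = −½·[z(H)² − z(FA)²] = −0.5 × (0.187 − 0.521) = 0.167

ln β = 0.17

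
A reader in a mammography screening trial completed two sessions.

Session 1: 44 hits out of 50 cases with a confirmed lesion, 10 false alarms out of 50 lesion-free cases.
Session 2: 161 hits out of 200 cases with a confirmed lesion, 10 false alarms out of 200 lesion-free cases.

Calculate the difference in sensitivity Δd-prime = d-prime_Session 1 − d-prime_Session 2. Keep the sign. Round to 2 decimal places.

Session 1: z(0.8800) = 1.175, z(0.2000) = -0.842, d' = 2.017
Session 2: z(0.8050) = 0.860, z(0.0500) = -1.645, d' = 2.505
Δd' = d'_Session 1 − d'_Session 2 = 2.017 − 2.505 = -0.488
Session 2 has the higher sensitivity.

Δd-prime = -0.49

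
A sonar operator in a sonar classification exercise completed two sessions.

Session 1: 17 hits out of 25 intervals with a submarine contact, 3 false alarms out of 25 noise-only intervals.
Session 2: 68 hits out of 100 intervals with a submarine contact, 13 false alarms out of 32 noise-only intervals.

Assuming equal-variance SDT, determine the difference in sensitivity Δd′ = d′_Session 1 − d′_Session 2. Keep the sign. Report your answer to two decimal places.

Session 1: z(0.6800) = 0.468, z(0.1200) = -1.175, d' = 1.643
Session 2: z(0.6800) = 0.468, z(0.4062) = -0.237, d' = 0.705
Δd' = d'_Session 1 − d'_Session 2 = 1.643 − 0.705 = 0.938
Session 1 has the higher sensitivity.

Δd′ = 0.94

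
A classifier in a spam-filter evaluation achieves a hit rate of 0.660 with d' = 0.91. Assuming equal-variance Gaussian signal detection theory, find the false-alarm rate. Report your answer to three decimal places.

false-alarm rate = 0.309

z(hit rate) = z(0.660) = 0.4125
z(FA) = z(H) − d' = 0.4125 − 0.91 = -0.4975
false-alarm rate = Φ(-0.4975) = 0.3094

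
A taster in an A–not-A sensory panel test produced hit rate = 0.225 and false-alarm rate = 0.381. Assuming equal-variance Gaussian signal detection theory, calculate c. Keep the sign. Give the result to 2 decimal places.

c = 0.53

z(H) = z(0.225) = -0.755
z(FA) = z(0.381) = -0.303
c = −½·[z(H) + z(FA)] = −0.5 × (-0.755 + (-0.303)) = 0.529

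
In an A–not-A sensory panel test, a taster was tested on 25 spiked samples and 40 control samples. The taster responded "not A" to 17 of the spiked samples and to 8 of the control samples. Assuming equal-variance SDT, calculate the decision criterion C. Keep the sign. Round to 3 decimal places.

C = 0.187

H = 17/25 = 0.6800
FA = 8/40 = 0.2000
z(H) = 0.4677
z(FA) = -0.8416
c = −½·[z(H) + z(FA)] = −0.5 × (0.4677 + (-0.8416)) = 0.18695
c > 0: the taster has a conservative response bias.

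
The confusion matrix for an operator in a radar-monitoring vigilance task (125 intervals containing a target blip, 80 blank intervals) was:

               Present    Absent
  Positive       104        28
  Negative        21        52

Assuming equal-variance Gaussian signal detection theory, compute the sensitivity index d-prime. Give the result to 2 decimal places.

d-prime = 1.35

H = 104/125 = 0.8320
FA = 28/80 = 0.3500
Φ⁻¹(0.8320) = 0.962, Φ⁻¹(0.3500) = -0.385
d' = z(H) − z(FA) = 0.962 − (-0.385) = 1.347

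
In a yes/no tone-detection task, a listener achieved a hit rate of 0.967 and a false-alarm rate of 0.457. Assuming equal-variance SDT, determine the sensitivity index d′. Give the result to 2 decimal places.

z(H) = z(0.967) = 1.838
z(FA) = z(0.457) = -0.108
d' = z(H) − z(FA) = 1.838 − (-0.108) = 1.946

d′ = 1.95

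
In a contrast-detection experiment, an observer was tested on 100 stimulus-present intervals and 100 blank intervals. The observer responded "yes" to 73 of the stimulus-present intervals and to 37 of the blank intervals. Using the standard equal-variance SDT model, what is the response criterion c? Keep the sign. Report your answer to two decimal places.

H = 73/100 = 0.7300
FA = 37/100 = 0.3700
Φ⁻¹(H) = Φ⁻¹(0.7300) = 0.613
Φ⁻¹(FA) = Φ⁻¹(0.3700) = -0.332
c = −½·[z(H) + z(FA)] = −0.5 × (0.613 + (-0.332)) = -0.1405

c = -0.14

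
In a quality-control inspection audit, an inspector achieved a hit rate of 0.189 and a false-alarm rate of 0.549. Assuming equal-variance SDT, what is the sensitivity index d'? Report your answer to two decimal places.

d' = -1.00

Φ⁻¹(0.189) = -0.8816, Φ⁻¹(0.549) = 0.1231
d' = z(H) − z(FA) = -0.8816 − 0.1231 = -1.0047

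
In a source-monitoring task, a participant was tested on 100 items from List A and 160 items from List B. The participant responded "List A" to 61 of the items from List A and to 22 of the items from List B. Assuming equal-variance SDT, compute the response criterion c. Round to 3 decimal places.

c = 0.406

H = 61/100 = 0.6100
FA = 22/160 = 0.1375
Φ⁻¹(H) = Φ⁻¹(0.6100) = 0.2793
Φ⁻¹(FA) = Φ⁻¹(0.1375) = -1.0916
c = −½·[z(H) + z(FA)] = −0.5 × (0.2793 + (-1.0916)) = 0.40615
c > 0: the participant has a conservative response bias.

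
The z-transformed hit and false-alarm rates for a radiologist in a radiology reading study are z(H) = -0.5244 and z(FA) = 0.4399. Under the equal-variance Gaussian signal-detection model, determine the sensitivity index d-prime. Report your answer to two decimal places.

d-prime = -0.96

d' = z(H) − z(FA) = -0.5244 − 0.4399 = -0.9643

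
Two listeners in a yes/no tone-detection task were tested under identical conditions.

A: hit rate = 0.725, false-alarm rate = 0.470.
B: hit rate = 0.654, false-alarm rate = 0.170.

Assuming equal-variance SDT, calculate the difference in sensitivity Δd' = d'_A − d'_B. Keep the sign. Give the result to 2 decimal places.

Δd' = -0.68

A: z(0.725) = 0.598, z(0.470) = -0.075, d' = 0.673
B: z(0.654) = 0.396, z(0.170) = -0.954, d' = 1.350
Δd' = d'_A − d'_B = 0.673 − 1.350 = -0.677
B has the higher sensitivity.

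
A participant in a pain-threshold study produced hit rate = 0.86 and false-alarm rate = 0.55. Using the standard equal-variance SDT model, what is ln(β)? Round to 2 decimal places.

z(H) = z(0.86) = 1.080
z(FA) = z(0.55) = 0.126
ln β = −½·[z(H)² − z(FA)²] = −0.5 × (1.166 − 0.016) = -0.575

ln β = -0.58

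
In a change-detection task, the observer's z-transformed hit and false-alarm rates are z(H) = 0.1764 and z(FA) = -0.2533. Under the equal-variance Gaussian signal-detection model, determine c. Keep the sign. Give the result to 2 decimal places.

c = −½·[z(H) + z(FA)] = −½·(0.1764 + (-0.2533)) = 0.03845

c = 0.04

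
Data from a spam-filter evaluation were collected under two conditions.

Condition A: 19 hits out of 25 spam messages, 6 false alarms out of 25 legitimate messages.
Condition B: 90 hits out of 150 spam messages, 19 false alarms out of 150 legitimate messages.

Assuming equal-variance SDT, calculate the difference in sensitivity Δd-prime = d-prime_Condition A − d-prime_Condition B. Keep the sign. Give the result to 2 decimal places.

Δd-prime = 0.02

Condition A: z(0.7600) = 0.706, z(0.2400) = -0.706, d' = 1.412
Condition B: z(0.6000) = 0.253, z(0.1267) = -1.142, d' = 1.395
Δd' = d'_Condition A − d'_Condition B = 1.412 − 1.395 = 0.017
Condition A has the higher sensitivity.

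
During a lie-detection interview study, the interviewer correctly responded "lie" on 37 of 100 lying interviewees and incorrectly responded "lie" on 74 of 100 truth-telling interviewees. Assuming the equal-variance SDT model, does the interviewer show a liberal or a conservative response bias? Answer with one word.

z(H) = -0.332, z(FA) = 0.643
c = −½·(z(H) + z(FA)) = -0.1555
c < 0 → liberal criterion (biased toward responding “yes”).

liberal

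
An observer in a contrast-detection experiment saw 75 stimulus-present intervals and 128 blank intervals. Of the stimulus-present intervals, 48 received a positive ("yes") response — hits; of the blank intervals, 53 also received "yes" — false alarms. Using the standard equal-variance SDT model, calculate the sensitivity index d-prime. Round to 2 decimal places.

d-prime = 0.58

H = 48/75 = 0.6400
FA = 53/128 = 0.4141
z(H) = 0.358
z(FA) = -0.217
d' = z(H) − z(FA) = 0.358 − (-0.217) = 0.575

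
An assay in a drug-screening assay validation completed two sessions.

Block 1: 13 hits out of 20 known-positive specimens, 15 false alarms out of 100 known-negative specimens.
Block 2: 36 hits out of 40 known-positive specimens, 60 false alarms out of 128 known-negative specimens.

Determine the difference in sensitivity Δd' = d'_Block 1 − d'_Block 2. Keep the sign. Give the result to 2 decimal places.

Δd' = 0.06

Block 1: z(0.6500) = 0.385, z(0.1500) = -1.036, d' = 1.421
Block 2: z(0.9000) = 1.282, z(0.4688) = -0.078, d' = 1.360
Δd' = d'_Block 1 − d'_Block 2 = 1.421 − 1.360 = 0.061
Block 1 has the higher sensitivity.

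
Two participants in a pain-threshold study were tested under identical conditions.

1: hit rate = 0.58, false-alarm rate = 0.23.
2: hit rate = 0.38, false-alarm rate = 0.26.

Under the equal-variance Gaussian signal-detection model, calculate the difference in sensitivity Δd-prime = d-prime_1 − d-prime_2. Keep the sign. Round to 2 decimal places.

Δd-prime = 0.60

1: z(0.58) = 0.202, z(0.23) = -0.739, d' = 0.941
2: z(0.38) = -0.305, z(0.26) = -0.643, d' = 0.338
Δd' = d'_1 − d'_2 = 0.941 − 0.338 = 0.603
1 has the higher sensitivity.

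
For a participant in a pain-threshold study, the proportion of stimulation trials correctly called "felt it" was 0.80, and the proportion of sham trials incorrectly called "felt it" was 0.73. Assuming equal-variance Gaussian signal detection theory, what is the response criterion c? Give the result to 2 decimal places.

Φ⁻¹(H) = Φ⁻¹(0.80) = 0.842
Φ⁻¹(FA) = Φ⁻¹(0.73) = 0.613
c = −½·[z(H) + z(FA)] = −0.5 × (0.842 + 0.613) = -0.7275

c = -0.73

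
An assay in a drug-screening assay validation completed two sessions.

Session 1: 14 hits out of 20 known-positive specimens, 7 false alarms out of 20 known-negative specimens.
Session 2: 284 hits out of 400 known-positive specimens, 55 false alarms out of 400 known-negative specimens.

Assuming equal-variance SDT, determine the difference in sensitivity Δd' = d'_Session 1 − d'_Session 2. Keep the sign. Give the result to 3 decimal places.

Δd' = -0.735

Session 1: z(0.7000) = 0.5244, z(0.3500) = -0.3853, d' = 0.9097
Session 2: z(0.7100) = 0.5534, z(0.1375) = -1.0916, d' = 1.6450
Δd' = d'_Session 1 − d'_Session 2 = 0.9097 − 1.6450 = -0.7353
Session 2 has the higher sensitivity.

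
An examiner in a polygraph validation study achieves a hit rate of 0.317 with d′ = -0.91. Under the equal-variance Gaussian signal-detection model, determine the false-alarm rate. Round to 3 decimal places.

false-alarm rate = 0.668

z(hit rate) = z(0.317) = -0.4761
z(FA) = z(H) − d' = -0.4761 − (-0.91) = 0.4339
false-alarm rate = Φ(0.4339) = 0.6678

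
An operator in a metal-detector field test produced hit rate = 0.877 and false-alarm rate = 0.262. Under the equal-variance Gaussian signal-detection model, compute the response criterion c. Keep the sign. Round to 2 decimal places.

c = -0.26

Φ⁻¹(H) = 1.1601
Φ⁻¹(FA) = -0.6372
c = −½·[z(H) + z(FA)] = −0.5 × (1.1601 + (-0.6372)) = -0.26145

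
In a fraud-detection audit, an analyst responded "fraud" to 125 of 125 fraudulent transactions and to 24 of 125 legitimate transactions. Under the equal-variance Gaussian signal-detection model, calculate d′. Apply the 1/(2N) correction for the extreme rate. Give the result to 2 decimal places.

d′ = 3.52

The hit rate is 125/125 = 1, so apply the 1/(2N) correction: H → 1 − 1/(2·125) = 0.99600.
z(H) = z(0.99600) = 2.652
z(FA) = z(0.19200) = -0.871
d' = 2.652 − (-0.871) = 3.523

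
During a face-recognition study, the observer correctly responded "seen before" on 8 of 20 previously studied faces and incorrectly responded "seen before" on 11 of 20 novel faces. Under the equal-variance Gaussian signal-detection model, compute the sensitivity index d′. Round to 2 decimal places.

d′ = -0.38

H = 8/20 = 0.4000
FA = 11/20 = 0.5500
z(0.4000) = -0.2533, z(0.5500) = 0.1257
d' = z(H) − z(FA) = -0.2533 − 0.1257 = -0.3790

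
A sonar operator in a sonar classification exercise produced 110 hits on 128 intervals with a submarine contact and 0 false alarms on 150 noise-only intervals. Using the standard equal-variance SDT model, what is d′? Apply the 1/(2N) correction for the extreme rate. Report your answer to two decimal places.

The false-alarm rate is 0/150 = 0, so apply the 1/(2N) correction: FA → 1/(2·150) = 0.00333.
z(H) = z(0.85938) = 1.078
z(FA) = z(0.00333) = -2.713
d' = 1.078 − (-2.713) = 3.791

d′ = 3.79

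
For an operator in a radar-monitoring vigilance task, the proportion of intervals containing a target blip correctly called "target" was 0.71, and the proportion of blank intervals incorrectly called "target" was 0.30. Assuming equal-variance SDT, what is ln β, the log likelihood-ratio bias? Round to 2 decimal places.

ln β = -0.02

z(0.71) = 0.553, z(0.30) = -0.524
ln β = −½·[z(H)² − z(FA)²] = −0.5 × (0.306 − 0.275) = -0.0155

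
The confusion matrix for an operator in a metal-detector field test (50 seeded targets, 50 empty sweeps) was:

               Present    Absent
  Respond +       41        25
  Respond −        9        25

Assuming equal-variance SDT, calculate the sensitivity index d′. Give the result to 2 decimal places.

d′ = 0.92

H = 41/50 = 0.8200
FA = 25/50 = 0.5000
Φ⁻¹(H) = 0.915
Φ⁻¹(FA) = 0.000
d' = z(H) − z(FA) = 0.915 − 0.000 = 0.915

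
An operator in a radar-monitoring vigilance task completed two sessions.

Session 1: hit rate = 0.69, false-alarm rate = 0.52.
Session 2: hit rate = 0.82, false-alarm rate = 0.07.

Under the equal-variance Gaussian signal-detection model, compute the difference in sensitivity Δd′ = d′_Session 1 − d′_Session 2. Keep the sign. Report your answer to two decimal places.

Δd′ = -1.95

Session 1: z(0.69) = 0.496, z(0.52) = 0.050, d' = 0.446
Session 2: z(0.82) = 0.915, z(0.07) = -1.476, d' = 2.391
Δd' = d'_Session 1 − d'_Session 2 = 0.446 − 2.391 = -1.945
Session 2 has the higher sensitivity.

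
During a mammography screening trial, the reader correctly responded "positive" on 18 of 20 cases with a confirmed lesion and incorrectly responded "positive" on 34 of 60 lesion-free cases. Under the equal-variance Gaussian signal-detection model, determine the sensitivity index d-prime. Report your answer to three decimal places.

H = 18/20 = 0.9000
FA = 34/60 = 0.5667
Φ⁻¹(H) = Φ⁻¹(0.9000) = 1.2816
Φ⁻¹(FA) = Φ⁻¹(0.5667) = 0.1680
d' = z(H) − z(FA) = 1.2816 − 0.1680 = 1.1136

d-prime = 1.114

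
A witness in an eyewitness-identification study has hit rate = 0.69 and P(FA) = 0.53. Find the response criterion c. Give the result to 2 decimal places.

c = -0.29

Φ⁻¹(H) = Φ⁻¹(0.69) = 0.496
Φ⁻¹(FA) = Φ⁻¹(0.53) = 0.075
c = −½·[z(H) + z(FA)] = −0.5 × (0.496 + 0.075) = -0.2855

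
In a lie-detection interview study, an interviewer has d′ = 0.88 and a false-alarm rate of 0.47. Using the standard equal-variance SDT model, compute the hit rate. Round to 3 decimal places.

hit rate = 0.790

z(false-alarm rate) = z(0.47) = -0.0753
z(H) = z(FA) + d' = -0.0753 + 0.88 = 0.8047
hit rate = Φ(0.8047) = 0.7895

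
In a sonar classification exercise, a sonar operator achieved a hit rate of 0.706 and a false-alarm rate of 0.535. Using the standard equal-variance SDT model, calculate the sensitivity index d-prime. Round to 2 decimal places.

z(H) = z(0.706) = 0.5417
z(FA) = z(0.535) = 0.0878
d' = z(H) − z(FA) = 0.5417 − 0.0878 = 0.4539

d-prime = 0.45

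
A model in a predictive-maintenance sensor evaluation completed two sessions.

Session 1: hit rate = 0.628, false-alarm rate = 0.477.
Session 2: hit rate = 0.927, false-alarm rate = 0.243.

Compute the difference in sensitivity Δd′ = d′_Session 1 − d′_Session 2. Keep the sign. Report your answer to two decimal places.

Session 1: z(0.628) = 0.327, z(0.477) = -0.058, d' = 0.385
Session 2: z(0.927) = 1.454, z(0.243) = -0.697, d' = 2.151
Δd' = d'_Session 1 − d'_Session 2 = 0.385 − 2.151 = -1.766
Session 2 has the higher sensitivity.

Δd′ = -1.77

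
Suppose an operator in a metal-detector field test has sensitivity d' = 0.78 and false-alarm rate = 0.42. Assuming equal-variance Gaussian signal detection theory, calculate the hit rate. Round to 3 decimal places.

z(false-alarm rate) = z(0.42) = -0.2019
z(H) = z(FA) + d' = -0.2019 + 0.78 = 0.5781
hit rate = Φ(0.5781) = 0.7184

hit rate = 0.718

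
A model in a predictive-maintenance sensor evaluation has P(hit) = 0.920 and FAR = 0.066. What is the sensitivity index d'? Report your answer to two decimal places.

Φ⁻¹(H) = Φ⁻¹(0.920) = 1.405
Φ⁻¹(FA) = Φ⁻¹(0.066) = -1.506
d' = z(H) − z(FA) = 1.405 − (-1.506) = 2.911

d' = 2.91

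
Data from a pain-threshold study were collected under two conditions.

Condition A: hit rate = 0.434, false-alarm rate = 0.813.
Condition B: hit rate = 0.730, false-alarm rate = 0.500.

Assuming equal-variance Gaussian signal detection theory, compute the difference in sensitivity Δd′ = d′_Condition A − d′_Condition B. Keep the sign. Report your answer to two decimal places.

Condition A: z(0.434) = -0.166, z(0.813) = 0.889, d' = -1.055
Condition B: z(0.730) = 0.613, z(0.500) = 0.000, d' = 0.613
Δd' = d'_Condition A − d'_Condition B = -1.055 − 0.613 = -1.668
Condition B has the higher sensitivity.

Δd′ = -1.67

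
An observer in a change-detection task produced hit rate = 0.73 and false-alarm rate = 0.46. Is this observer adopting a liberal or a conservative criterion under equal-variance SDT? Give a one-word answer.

z(H) = 0.613, z(FA) = -0.100
c = −½·(z(H) + z(FA)) = -0.2565
c < 0 → liberal criterion (biased toward responding “yes”).

liberal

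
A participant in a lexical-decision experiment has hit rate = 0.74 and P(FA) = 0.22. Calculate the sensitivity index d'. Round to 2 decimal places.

Φ⁻¹(H) = 0.643
Φ⁻¹(FA) = -0.772
d' = z(H) − z(FA) = 0.643 − (-0.772) = 1.415

d' = 1.42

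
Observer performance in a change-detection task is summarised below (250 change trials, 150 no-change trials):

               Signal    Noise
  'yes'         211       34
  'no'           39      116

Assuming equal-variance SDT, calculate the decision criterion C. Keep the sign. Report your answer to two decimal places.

H = 211/250 = 0.8440
FA = 34/150 = 0.2267
z(H) = z(0.8440) = 1.011
z(FA) = z(0.2267) = -0.750
c = −½·[z(H) + z(FA)] = −0.5 × (1.011 + (-0.750)) = -0.1305
c < 0: the observer has a liberal response bias.

C = -0.13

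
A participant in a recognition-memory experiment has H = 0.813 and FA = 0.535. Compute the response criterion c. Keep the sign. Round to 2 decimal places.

c = -0.49

z(H) = 0.889
z(FA) = 0.088
c = −½·[z(H) + z(FA)] = −0.5 × (0.889 + 0.088) = -0.4885
c < 0: the participant has a liberal response bias.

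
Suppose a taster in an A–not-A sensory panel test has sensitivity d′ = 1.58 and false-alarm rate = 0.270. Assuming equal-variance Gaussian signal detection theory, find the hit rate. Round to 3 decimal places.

hit rate = 0.833

z(false-alarm rate) = z(0.270) = -0.6128
z(H) = z(FA) + d' = -0.6128 + 1.58 = 0.9672
hit rate = Φ(0.9672) = 0.8333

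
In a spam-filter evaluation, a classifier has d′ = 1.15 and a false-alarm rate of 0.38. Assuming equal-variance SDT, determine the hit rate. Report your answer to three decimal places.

hit rate = 0.801

z(false-alarm rate) = z(0.38) = -0.3055
z(H) = z(FA) + d' = -0.3055 + 1.15 = 0.8445
hit rate = Φ(0.8445) = 0.8008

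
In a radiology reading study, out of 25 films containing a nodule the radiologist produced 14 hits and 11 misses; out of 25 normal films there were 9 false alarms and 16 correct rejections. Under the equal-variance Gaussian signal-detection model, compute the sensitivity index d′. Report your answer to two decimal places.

H = 14/25 = 0.5600
FA = 9/25 = 0.3600
z(H) = z(0.5600) = 0.1510
z(FA) = z(0.3600) = -0.3585
d' = z(H) − z(FA) = 0.1510 − (-0.3585) = 0.5095

d′ = 0.51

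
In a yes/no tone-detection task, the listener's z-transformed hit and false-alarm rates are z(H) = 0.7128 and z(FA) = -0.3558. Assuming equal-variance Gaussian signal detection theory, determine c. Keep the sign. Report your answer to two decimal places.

c = −½·[z(H) + z(FA)] = −½·(0.7128 + (-0.3558)) = -0.1785
c < 0: the listener has a liberal response bias.

c = -0.18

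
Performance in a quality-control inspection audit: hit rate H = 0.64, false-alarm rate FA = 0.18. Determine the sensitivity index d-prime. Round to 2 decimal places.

d-prime = 1.27

Φ⁻¹(H) = Φ⁻¹(0.64) = 0.358
Φ⁻¹(FA) = Φ⁻¹(0.18) = -0.915
d' = z(H) − z(FA) = 0.358 − (-0.915) = 1.273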